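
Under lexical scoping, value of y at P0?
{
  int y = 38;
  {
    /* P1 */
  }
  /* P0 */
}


y declared in the same block as P0
y = 38


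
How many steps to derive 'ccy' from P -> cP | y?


Derivation: P => cP => ccP => ccy
Steps: 3


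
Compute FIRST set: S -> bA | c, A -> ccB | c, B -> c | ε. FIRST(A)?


Per alternative of A: FIRST(ccB) = {c}; FIRST(c) = {c}
FIRST(A) = {c}


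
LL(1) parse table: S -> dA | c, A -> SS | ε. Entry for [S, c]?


For [S, c]: 'c' ∈ FIRST(c)
Entry: S -> c


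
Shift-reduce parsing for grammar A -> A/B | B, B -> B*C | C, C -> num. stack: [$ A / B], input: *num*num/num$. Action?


'*' can extend B; shift to build B -> B*C
Action: shift


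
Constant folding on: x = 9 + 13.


9 + 13 = 22 at compile time
Optimized: x = 22


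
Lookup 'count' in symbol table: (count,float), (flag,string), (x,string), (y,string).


Lookup 'count' → type float


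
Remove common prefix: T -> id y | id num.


Common prefix: 'id'
Factored: T -> id T', T' -> y | num


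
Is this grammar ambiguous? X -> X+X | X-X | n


'n+n-n' has two parse trees (no precedence encoded between + and -)
Ambiguous


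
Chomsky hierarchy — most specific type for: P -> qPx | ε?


Single nonterminal LHS, but q^n x^n is not regular
Classification: Type 2 (Context-Free)


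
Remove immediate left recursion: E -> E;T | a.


Left-recursive alternatives: E;T; non-recursive: a
Introduce E': E -> aE', E' -> ;TE' | ε


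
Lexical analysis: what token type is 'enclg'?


Pattern: letter/underscore followed by alphanumerics, not a keyword
Type: IDENTIFIER


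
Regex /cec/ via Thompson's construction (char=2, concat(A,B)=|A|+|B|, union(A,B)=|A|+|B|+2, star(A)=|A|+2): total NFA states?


Syntax tree has 3 char leaf(s), 0 union(s), 0 star(s)
chars contribute 3×2 = 6; each union adds +2; each star adds +2
Total: 6 + 0 + 0 = 6 states


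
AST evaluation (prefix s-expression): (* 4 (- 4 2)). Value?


Evaluate inner: (- 4 2) = 2
Evaluate root: (* 4 2) = 8
Result: 8


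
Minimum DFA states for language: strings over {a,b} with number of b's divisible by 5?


Track (count of b) mod 5: states 0..4, accept at 0
Minimal DFA: 5 states


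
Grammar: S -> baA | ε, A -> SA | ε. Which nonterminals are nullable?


A nonterminal is nullable iff some alternative derives ε (directly, or every symbol in it is nullable)
Nullable: {A, S}


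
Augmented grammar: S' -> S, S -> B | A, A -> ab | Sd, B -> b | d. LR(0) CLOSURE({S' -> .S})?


Start: S' -> .S
For each item with dot before a nonterminal B, add B -> .γ for every B-production
Closure: [S' -> .S, S -> .B, S -> .A, B -> .b, B -> .d, A -> .ab, A -> .Sd]


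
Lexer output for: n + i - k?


Scan left to right, longest-match per lexeme
Tokens: ID(n), OP(+), ID(i), OP(-), ID(k)


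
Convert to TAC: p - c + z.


Break into single-operator statements:
t1 = p - c
t2 = t1 + z


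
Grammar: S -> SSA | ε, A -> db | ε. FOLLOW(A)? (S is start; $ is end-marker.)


$ ∈ FOLLOW(S). For each A -> αBβ: add FIRST(β)\{ε} to FOLLOW(B); if β nullable, add FOLLOW(A).
FOLLOW(A) = {$, d}


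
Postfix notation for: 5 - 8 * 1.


* has higher precedence, evaluate 8*1 first
Postfix: 5 8 1 * -


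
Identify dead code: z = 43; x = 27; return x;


z is assigned but never read
Dead: 'z = 43'


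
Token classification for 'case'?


Pattern: reserved word
Type: KEYWORD


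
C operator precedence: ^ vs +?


'+' is additive (level 9); '^' is bitwise XOR (level 4)
Higher level binds tighter
'+' has higher precedence than '^'


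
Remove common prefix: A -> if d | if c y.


Common prefix: 'if'
Factored: A -> if A', A' -> d | c y


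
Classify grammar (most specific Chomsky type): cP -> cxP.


LHS has context (more than one symbol) and |LHS| ≤ |RHS|
Classification: Type 1 (Context-Sensitive)


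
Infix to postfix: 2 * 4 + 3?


Left to right (same or higher precedence on left)
Postfix: 2 4 * 3 +


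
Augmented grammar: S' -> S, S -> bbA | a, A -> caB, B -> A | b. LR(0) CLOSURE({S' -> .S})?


Start: S' -> .S
For each item with dot before a nonterminal B, add B -> .γ for every B-production
Closure: [S' -> .S, S -> .bbA, S -> .a]


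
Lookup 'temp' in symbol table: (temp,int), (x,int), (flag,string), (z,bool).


Lookup 'temp' → type int


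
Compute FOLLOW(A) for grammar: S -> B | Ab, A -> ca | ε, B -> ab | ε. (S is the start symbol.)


$ ∈ FOLLOW(S). For each A -> αBβ: add FIRST(β)\{ε} to FOLLOW(B); if β nullable, add FOLLOW(A).
FOLLOW(A) = {b}


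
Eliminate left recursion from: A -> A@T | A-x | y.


Left-recursive alternatives: A@T, A-x; non-recursive: y
Introduce A': A -> yA', A' -> @TA' | -xA' | ε


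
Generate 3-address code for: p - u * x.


Break into single-operator statements:
t1 = u * x
t2 = p - t1


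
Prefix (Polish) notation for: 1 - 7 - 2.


left-to-right (same/higher precedence on left): tree is (- (- 1 7) 2)
Prefix: - - 1 7 2


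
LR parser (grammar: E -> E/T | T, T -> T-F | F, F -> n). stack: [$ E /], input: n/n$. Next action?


no handle ('E/' is not any RHS); shift 'n'
Action: shift


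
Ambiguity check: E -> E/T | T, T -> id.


precedence layered via separate nonterminal T: deterministic
Unambiguous


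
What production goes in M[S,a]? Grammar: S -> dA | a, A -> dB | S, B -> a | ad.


For [S, a]: 'a' ∈ FIRST(a)
Entry: S -> a


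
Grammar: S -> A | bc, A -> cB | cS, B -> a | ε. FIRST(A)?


Per alternative of A: FIRST(cB) = {c}; FIRST(cS) = {c}
FIRST(A) = {c}


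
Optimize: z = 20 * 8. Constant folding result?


20 * 8 = 160 at compile time
Optimized: z = 160


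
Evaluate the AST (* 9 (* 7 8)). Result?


Evaluate inner: (* 7 8) = 56
Evaluate root: (* 9 56) = 504
Result: 504


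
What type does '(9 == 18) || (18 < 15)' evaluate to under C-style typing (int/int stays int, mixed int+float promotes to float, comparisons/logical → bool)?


Operand types: bool || bool
Rule: logical operators take bool operands and yield bool
Result type: bool


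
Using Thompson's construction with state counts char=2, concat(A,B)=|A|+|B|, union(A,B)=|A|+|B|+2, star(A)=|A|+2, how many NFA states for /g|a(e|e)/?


Syntax tree has 4 char leaf(s), 2 union(s), 0 star(s)
chars contribute 4×2 = 8; each union adds +2; each star adds +2
Total: 8 + 4 + 0 = 12 states


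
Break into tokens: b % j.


Scan left to right, longest-match per lexeme
Tokens: ID(b), OP(%), ID(j)


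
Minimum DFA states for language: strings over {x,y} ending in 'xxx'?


Track the longest suffix of input matching a prefix of 'xxx': 4 classes (prefixes of length 0..3)
Minimal DFA: 4 states


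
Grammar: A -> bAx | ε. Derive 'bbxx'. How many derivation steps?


Derivation: A => bAx => bbAxx => bbxx
Steps: 3


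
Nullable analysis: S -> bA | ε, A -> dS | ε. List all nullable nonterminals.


A nonterminal is nullable iff some alternative derives ε (directly, or every symbol in it is nullable)
Nullable: {A, S}


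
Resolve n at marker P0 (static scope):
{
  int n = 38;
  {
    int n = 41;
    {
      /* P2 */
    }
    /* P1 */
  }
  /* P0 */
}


n declared in the same block as P0
n = 38


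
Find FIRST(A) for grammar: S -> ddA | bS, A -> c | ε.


Per alternative of A: FIRST(c) = {c}; FIRST(ε) = {ε}
FIRST(A) = {c, ε}


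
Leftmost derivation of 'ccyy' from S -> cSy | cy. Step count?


Derivation: S => cSy => ccyy
Steps: 2


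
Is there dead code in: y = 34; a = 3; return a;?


y is assigned but never read
Dead: 'y = 34'


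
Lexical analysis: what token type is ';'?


Pattern: delimiter/punctuation
Type: PUNCTUATION


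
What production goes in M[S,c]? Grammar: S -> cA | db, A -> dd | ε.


For [S, c]: 'c' ∈ FIRST(cA)
Entry: S -> cA


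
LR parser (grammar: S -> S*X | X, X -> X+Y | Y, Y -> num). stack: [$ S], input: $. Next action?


start symbol S on stack, input exhausted
Action: accept


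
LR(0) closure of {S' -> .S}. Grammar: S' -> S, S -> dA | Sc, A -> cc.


Start: S' -> .S
For each item with dot before a nonterminal B, add B -> .γ for every B-production
Closure: [S' -> .S, S -> .dA, S -> .Sc]


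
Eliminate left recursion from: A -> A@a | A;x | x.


Left-recursive alternatives: A@a, A;x; non-recursive: x
Introduce A': A -> xA', A' -> @aA' | ;xA' | ε


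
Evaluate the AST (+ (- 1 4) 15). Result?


Evaluate inner: (- 1 4) = -3
Evaluate root: (+ -3 15) = 12
Result: 12


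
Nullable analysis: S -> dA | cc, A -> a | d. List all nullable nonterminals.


A nonterminal is nullable iff some alternative derives ε (directly, or every symbol in it is nullable)
Nullable: {}


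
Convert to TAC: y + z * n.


Break into single-operator statements:
t1 = z * n
t2 = y + t1


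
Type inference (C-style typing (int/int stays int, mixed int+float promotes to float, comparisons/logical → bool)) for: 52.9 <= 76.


Operand types: float <= int
Rule: comparison yields bool
Result type: bool


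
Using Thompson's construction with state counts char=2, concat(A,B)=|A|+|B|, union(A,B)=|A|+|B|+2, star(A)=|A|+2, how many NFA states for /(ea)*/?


Syntax tree has 2 char leaf(s), 0 union(s), 1 star(s)
chars contribute 2×2 = 4; each union adds +2; each star adds +2
Total: 4 + 0 + 2 = 6 states


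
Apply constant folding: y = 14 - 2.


14 - 2 = 12 at compile time
Optimized: y = 12


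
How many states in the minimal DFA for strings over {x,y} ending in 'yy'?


Track the longest suffix of input matching a prefix of 'yy': 3 classes (prefixes of length 0..2)
Minimal DFA: 3 states


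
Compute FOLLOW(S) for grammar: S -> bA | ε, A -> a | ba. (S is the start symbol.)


$ ∈ FOLLOW(S). For each A -> αBβ: add FIRST(β)\{ε} to FOLLOW(B); if β nullable, add FOLLOW(A).
FOLLOW(S) = {$}


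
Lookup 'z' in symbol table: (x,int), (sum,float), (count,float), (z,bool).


Lookup 'z' → type bool


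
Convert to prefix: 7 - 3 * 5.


'*' binds tighter: tree is (- 7 (* 3 5))
Prefix: - 7 * 3 5


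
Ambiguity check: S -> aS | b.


right-linear, alternatives start with distinct terminals 'a' vs 'b': unique leftmost derivation
Unambiguous


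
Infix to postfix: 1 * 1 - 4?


Left to right (same or higher precedence on left)
Postfix: 1 1 * 4 -


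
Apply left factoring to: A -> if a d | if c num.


Common prefix: 'if'
Factored: A -> if A', A' -> a d | c num


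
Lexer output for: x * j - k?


Scan left to right, longest-match per lexeme
Tokens: ID(x), OP(*), ID(j), OP(-), ID(k)


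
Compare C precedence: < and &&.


'<' is relational (level 7); '&&' is logical AND (level 2)
Higher level binds tighter
'<' has higher precedence than '&&'


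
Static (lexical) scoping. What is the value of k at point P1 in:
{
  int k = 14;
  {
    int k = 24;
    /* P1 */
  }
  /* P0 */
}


k declared in the same block as P1
k = 24


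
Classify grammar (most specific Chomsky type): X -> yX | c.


Right-linear: every RHS is a terminal or a terminal followed by one nonterminal
Classification: Type 3 (Regular)


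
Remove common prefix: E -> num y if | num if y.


Common prefix: 'num'
Factored: E -> num E', E' -> y if | if y


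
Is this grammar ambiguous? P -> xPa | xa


balanced x^n…a^n: each string has a unique parse
Unambiguous


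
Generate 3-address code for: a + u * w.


Break into single-operator statements:
t1 = u * w
t2 = a + t1


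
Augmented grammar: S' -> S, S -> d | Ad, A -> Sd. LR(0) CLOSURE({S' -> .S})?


Start: S' -> .S
For each item with dot before a nonterminal B, add B -> .γ for every B-production
Closure: [S' -> .S, S -> .d, S -> .Ad, A -> .Sd]


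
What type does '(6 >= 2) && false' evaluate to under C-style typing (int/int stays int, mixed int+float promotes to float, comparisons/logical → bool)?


Operand types: bool && bool
Rule: logical operators take bool operands and yield bool
Result type: bool


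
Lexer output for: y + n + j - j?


Scan left to right, longest-match per lexeme
Tokens: ID(y), OP(+), ID(n), OP(+), ID(j), OP(-), ID(j)


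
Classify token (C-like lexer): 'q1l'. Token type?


Pattern: letter/underscore followed by alphanumerics, not a keyword
Type: IDENTIFIER


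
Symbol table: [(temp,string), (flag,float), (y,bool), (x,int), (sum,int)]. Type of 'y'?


Lookup 'y' → type bool


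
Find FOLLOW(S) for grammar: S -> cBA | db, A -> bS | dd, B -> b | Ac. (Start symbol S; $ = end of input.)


$ ∈ FOLLOW(S). For each A -> αBβ: add FIRST(β)\{ε} to FOLLOW(B); if β nullable, add FOLLOW(A).
FOLLOW(S) = {$, c}


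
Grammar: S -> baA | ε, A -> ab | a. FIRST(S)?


Per alternative of S: FIRST(baA) = {b}; FIRST(ε) = {ε}
FIRST(S) = {b, ε}


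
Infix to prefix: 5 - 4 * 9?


'*' binds tighter: tree is (- 5 (* 4 9))
Prefix: - 5 * 4 9


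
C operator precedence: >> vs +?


'+' is additive (level 9); '>>' is shift (level 8)
Higher level binds tighter
'+' has higher precedence than '>>'


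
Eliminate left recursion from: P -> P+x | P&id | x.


Left-recursive alternatives: P+x, P&id; non-recursive: x
Introduce P': P -> xP', P' -> +xP' | &idP' | ε


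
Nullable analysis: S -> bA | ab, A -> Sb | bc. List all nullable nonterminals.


A nonterminal is nullable iff some alternative derives ε (directly, or every symbol in it is nullable)
Nullable: {}


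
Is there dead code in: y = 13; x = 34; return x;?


y is assigned but never read
Dead: 'y = 13'


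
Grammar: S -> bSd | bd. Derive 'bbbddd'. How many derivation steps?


Derivation: S => bSd => bbSdd => bbbddd
Steps: 3


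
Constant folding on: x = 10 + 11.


10 + 11 = 21 at compile time
Optimized: x = 21


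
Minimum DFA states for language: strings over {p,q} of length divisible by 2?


Track length mod 2: states 0..1, accept at 0
Minimal DFA: 2 states


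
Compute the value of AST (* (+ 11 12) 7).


Evaluate inner: (+ 11 12) = 23
Evaluate root: (* 23 7) = 161
Result: 161


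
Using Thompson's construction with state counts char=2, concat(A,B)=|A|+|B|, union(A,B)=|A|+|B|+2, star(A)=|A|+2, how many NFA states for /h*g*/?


Syntax tree has 2 char leaf(s), 0 union(s), 2 star(s)
chars contribute 2×2 = 4; each union adds +2; each star adds +2
Total: 4 + 0 + 4 = 8 states


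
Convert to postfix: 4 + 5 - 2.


Left to right (same or higher precedence on left)
Postfix: 4 5 + 2 -


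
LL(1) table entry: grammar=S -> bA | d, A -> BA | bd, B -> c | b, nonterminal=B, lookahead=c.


For [B, c]: 'c' ∈ FIRST(c)
Entry: B -> c


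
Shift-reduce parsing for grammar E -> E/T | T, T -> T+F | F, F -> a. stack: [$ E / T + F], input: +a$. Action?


handle 'T+F' on top
Action: reduce (T -> T+F)


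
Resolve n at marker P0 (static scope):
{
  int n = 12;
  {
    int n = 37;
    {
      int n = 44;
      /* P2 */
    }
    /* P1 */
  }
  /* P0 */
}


n declared in the same block as P0
n = 12


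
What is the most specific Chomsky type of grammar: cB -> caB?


LHS has context (more than one symbol) and |LHS| ≤ |RHS|
Classification: Type 1 (Context-Sensitive)


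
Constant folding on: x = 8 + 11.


8 + 11 = 19 at compile time
Optimized: x = 19


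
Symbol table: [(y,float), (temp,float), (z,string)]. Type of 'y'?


Lookup 'y' → type float


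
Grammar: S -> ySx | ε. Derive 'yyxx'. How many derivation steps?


Derivation: S => ySx => yySxx => yyxx
Steps: 3


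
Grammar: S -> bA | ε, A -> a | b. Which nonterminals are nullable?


A nonterminal is nullable iff some alternative derives ε (directly, or every symbol in it is nullable)
Nullable: {S}


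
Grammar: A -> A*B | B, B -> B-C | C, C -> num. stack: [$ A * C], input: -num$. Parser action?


'C' (not preceded by B-) is the handle for B -> C
Action: reduce (B -> C)


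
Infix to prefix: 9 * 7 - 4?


left-to-right (same/higher precedence on left): tree is (- (* 9 7) 4)
Prefix: - * 9 7 4


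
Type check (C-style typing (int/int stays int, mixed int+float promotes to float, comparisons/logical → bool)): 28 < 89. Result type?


Operand types: int < int
Rule: comparison yields bool
Result type: bool


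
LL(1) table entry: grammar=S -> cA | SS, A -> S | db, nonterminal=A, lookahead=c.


For [A, c]: 'c' ∈ FIRST(S)
Entry: A -> S


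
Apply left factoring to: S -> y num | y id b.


Common prefix: 'y'
Factored: S -> y S', S' -> num | id b


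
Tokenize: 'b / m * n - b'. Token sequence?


Scan left to right, longest-match per lexeme
Tokens: ID(b), OP(/), ID(m), OP(*), ID(n), OP(-), ID(b)


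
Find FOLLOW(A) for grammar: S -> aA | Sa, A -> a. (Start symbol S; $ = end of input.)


$ ∈ FOLLOW(S). For each A -> αBβ: add FIRST(β)\{ε} to FOLLOW(B); if β nullable, add FOLLOW(A).
FOLLOW(A) = {$, a}


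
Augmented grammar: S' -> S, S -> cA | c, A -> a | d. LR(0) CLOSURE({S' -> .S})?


Start: S' -> .S
For each item with dot before a nonterminal B, add B -> .γ for every B-production
Closure: [S' -> .S, S -> .cA, S -> .c]


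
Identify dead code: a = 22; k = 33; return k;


a is assigned but never read
Dead: 'a = 22'


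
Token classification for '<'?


Pattern: operator symbol
Type: OPERATOR


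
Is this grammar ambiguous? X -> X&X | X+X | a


'a&a+a' has two parse trees (no precedence encoded between & and +)
Ambiguous


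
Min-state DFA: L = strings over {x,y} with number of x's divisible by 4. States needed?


Track (count of x) mod 4: states 0..3, accept at 0
Minimal DFA: 4 states


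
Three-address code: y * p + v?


Break into single-operator statements:
t1 = y * p
t2 = t1 + v


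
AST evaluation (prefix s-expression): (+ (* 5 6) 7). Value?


Evaluate inner: (* 5 6) = 30
Evaluate root: (+ 30 7) = 37
Result: 37


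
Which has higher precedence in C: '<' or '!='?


'<' is relational (level 7); '!=' is equality (level 6)
Higher level binds tighter
'<' has higher precedence than '!='


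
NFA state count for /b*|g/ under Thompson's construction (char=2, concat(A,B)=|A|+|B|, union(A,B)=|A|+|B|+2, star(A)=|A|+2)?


Syntax tree has 2 char leaf(s), 1 union(s), 1 star(s)
chars contribute 2×2 = 4; each union adds +2; each star adds +2
Total: 4 + 2 + 2 = 8 states


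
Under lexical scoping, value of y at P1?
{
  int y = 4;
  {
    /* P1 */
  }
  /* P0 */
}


P1's block does not declare y; resolves to the enclosing declaration at depth 0
y = 4


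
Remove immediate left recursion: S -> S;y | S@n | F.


Left-recursive alternatives: S;y, S@n; non-recursive: F
Introduce S': S -> FS', S' -> ;yS' | @nS' | ε


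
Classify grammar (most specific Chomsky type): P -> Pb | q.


Left-linear: every RHS is a terminal or one nonterminal followed by a terminal
Classification: Type 3 (Regular)


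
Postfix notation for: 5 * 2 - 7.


Left to right (same or higher precedence on left)
Postfix: 5 2 * 7 -


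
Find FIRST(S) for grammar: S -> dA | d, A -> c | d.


Per alternative of S: FIRST(dA) = {d}; FIRST(d) = {d}
FIRST(S) = {d}


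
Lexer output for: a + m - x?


Scan left to right, longest-match per lexeme
Tokens: ID(a), OP(+), ID(m), OP(-), ID(x)


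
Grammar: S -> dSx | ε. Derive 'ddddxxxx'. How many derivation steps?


Derivation: S => dSx => ddSxx => dddSxxx => ddddSxxxx => ddddxxxx
Steps: 5


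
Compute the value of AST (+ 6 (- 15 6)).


Evaluate inner: (- 15 6) = 9
Evaluate root: (+ 6 9) = 15
Result: 15


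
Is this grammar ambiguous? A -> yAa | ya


balanced y^n…a^n: each string has a unique parse
Unambiguous


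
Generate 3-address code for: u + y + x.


Break into single-operator statements:
t1 = u + y
t2 = t1 + x


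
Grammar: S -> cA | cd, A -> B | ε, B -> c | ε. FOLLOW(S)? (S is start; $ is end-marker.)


$ ∈ FOLLOW(S). For each A -> αBβ: add FIRST(β)\{ε} to FOLLOW(B); if β nullable, add FOLLOW(A).
FOLLOW(S) = {$}


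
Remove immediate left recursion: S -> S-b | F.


Left-recursive alternatives: S-b; non-recursive: F
Introduce S': S -> FS', S' -> -bS' | ε


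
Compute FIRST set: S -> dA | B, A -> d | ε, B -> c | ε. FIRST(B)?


Per alternative of B: FIRST(c) = {c}; FIRST(ε) = {ε}
FIRST(B) = {c, ε}


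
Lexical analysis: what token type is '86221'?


Pattern: digits only
Type: INTEGER_LITERAL


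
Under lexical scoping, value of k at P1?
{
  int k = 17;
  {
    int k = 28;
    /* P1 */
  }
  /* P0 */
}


k declared in the same block as P1
k = 28


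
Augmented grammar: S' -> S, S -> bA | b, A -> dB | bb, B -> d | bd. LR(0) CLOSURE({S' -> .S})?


Start: S' -> .S
For each item with dot before a nonterminal B, add B -> .γ for every B-production
Closure: [S' -> .S, S -> .bA, S -> .b]


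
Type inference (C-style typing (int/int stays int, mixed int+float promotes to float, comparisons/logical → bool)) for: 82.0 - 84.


Operand types: float - int
Rule: mixed int/float promotes to float; int/int stays int
Result type: float


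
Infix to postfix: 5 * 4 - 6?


Left to right (same or higher precedence on left)
Postfix: 5 4 * 6 -


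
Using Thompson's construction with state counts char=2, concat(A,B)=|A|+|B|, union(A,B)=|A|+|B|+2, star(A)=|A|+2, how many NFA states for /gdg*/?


Syntax tree has 3 char leaf(s), 0 union(s), 1 star(s)
chars contribute 3×2 = 6; each union adds +2; each star adds +2
Total: 6 + 0 + 2 = 8 states


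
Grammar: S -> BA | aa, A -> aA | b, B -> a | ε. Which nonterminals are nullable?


A nonterminal is nullable iff some alternative derives ε (directly, or every symbol in it is nullable)
Nullable: {B}


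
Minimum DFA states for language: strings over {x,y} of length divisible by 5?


Track length mod 5: states 0..4, accept at 0
Minimal DFA: 5 states


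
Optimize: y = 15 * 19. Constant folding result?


15 * 19 = 285 at compile time
Optimized: y = 285


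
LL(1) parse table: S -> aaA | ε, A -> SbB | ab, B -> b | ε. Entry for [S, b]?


For [S, b]: ε is nullable and 'b' ∈ FOLLOW(S)
Entry: S -> ε


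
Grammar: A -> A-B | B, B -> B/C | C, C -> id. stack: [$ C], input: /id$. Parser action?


'C' (not preceded by B/) is the handle for B -> C
Action: reduce (B -> C)


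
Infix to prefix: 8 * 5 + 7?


left-to-right (same/higher precedence on left): tree is (+ (* 8 5) 7)
Prefix: + * 8 5 7


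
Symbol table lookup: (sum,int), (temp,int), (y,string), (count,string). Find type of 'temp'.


Lookup 'temp' → type int


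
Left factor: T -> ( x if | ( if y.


Common prefix: '('
Factored: T -> ( T', T' -> x if | if y


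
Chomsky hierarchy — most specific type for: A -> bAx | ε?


Single nonterminal LHS, but b^n x^n is not regular
Classification: Type 2 (Context-Free)


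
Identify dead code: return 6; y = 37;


statement follows a return and is unreachable
Dead: 'y = 37'


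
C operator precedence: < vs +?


'+' is additive (level 9); '<' is relational (level 7)
Higher level binds tighter
'+' has higher precedence than '<'


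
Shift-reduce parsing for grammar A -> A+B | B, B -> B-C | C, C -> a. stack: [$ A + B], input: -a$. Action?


'-' can extend B; shift to build B -> B-C
Action: shift


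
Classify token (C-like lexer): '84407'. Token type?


Pattern: digits only
Type: INTEGER_LITERAL


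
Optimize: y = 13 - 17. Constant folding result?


13 - 17 = -4 at compile time
Optimized: y = -4


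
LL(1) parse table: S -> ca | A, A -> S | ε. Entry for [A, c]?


For [A, c]: 'c' ∈ FIRST(S)
Entry: A -> S


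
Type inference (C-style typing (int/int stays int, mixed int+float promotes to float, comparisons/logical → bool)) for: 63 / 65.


Operand types: int / int
Rule: mixed int/float promotes to float; int/int stays int
Result type: int


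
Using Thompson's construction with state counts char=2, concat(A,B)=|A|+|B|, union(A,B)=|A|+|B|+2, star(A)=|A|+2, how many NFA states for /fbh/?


Syntax tree has 3 char leaf(s), 0 union(s), 0 star(s)
chars contribute 3×2 = 6; each union adds +2; each star adds +2
Total: 6 + 0 + 0 = 6 states


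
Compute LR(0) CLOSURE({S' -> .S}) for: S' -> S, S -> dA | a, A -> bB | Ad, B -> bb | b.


Start: S' -> .S
For each item with dot before a nonterminal B, add B -> .γ for every B-production
Closure: [S' -> .S, S -> .dA, S -> .a]


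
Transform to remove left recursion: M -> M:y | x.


Left-recursive alternatives: M:y; non-recursive: x
Introduce M': M -> xM', M' -> :yM' | ε


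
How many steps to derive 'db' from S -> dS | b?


Derivation: S => dS => db
Steps: 2


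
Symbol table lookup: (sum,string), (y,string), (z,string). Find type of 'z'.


Lookup 'z' → type string


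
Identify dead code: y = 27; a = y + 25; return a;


y is read by a's definition; a is returned
No dead code


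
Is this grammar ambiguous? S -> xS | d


right-linear, alternatives start with distinct terminals 'x' vs 'd': unique leftmost derivation
Unambiguous


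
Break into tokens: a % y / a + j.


Scan left to right, longest-match per lexeme
Tokens: ID(a), OP(%), ID(y), OP(/), ID(a), OP(+), ID(j)


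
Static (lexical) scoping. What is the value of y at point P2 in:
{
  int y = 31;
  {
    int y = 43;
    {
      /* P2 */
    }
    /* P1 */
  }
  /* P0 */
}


P2's block does not declare y; resolves to the enclosing declaration at depth 1
y = 43


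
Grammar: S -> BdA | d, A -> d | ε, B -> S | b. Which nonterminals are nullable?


A nonterminal is nullable iff some alternative derives ε (directly, or every symbol in it is nullable)
Nullable: {A}


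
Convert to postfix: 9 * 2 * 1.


Left to right (same or higher precedence on left)
Postfix: 9 2 * 1 *


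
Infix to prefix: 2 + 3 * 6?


'*' binds tighter: tree is (+ 2 (* 3 6))
Prefix: + 2 * 3 6


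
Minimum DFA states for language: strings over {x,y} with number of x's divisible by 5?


Track (count of x) mod 5: states 0..4, accept at 0
Minimal DFA: 5 states


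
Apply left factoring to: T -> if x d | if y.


Common prefix: 'if'
Factored: T -> if T', T' -> x d | y


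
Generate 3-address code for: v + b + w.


Break into single-operator statements:
t1 = v + b
t2 = t1 + w


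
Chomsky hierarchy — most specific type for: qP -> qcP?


LHS has context (more than one symbol) and |LHS| ≤ |RHS|
Classification: Type 1 (Context-Sensitive)


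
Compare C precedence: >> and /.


'/' is multiplicative (level 10); '>>' is shift (level 8)
Higher level binds tighter
'/' has higher precedence than '>>'


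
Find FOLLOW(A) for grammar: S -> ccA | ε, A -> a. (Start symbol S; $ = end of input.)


$ ∈ FOLLOW(S). For each A -> αBβ: add FIRST(β)\{ε} to FOLLOW(B); if β nullable, add FOLLOW(A).
FOLLOW(A) = {$}


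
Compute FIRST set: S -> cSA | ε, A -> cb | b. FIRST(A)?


Per alternative of A: FIRST(cb) = {c}; FIRST(b) = {b}
FIRST(A) = {b, c}


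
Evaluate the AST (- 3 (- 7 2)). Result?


Evaluate inner: (- 7 2) = 5
Evaluate root: (- 3 5) = -2
Result: -2


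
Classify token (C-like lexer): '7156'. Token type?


Pattern: digits only
Type: INTEGER_LITERAL


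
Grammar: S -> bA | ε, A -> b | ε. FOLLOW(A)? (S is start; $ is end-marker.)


$ ∈ FOLLOW(S). For each A -> αBβ: add FIRST(β)\{ε} to FOLLOW(B); if β nullable, add FOLLOW(A).
FOLLOW(A) = {$}


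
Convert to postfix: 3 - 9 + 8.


Left to right (same or higher precedence on left)
Postfix: 3 9 - 8 +


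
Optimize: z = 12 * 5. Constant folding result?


12 * 5 = 60 at compile time
Optimized: z = 60


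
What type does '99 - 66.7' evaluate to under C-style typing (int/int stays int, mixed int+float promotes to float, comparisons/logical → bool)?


Operand types: int - float
Rule: mixed int/float promotes to float; int/int stays int
Result type: float


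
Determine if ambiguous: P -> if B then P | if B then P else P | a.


dangling else: 'if B then if B then a else a' parses two ways
Ambiguous


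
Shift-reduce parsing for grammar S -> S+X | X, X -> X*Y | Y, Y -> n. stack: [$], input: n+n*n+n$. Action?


no handle on stack; shift 'n'
Action: shift


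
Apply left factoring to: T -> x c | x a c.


Common prefix: 'x'
Factored: T -> x T', T' -> c | a c


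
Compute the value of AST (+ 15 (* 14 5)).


Evaluate inner: (* 14 5) = 70
Evaluate root: (+ 15 70) = 85
Result: 85


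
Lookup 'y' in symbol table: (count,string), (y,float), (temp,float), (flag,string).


Lookup 'y' → type float


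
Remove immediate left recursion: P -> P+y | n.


Left-recursive alternatives: P+y; non-recursive: n
Introduce P': P -> nP', P' -> +yP' | ε


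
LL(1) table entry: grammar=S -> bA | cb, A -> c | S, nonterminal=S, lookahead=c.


For [S, c]: 'c' ∈ FIRST(cb)
Entry: S -> cb


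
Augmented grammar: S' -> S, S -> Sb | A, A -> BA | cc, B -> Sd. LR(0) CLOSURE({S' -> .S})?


Start: S' -> .S
For each item with dot before a nonterminal B, add B -> .γ for every B-production
Closure: [S' -> .S, S -> .Sb, S -> .A, A -> .BA, A -> .cc, B -> .Sd]


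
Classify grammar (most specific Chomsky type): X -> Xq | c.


Left-linear: every RHS is a terminal or one nonterminal followed by a terminal
Classification: Type 3 (Regular)


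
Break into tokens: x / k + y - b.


Scan left to right, longest-match per lexeme
Tokens: ID(x), OP(/), ID(k), OP(+), ID(y), OP(-), ID(b)


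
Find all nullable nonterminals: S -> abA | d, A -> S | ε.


A nonterminal is nullable iff some alternative derives ε (directly, or every symbol in it is nullable)
Nullable: {A}


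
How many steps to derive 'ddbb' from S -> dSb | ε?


Derivation: S => dSb => ddSbb => ddbb
Steps: 3


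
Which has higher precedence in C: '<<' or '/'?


'/' is multiplicative (level 10); '<<' is shift (level 8)
Higher level binds tighter
'/' has higher precedence than '<<'


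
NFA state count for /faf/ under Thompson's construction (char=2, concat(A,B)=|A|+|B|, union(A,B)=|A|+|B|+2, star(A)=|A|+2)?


Syntax tree has 3 char leaf(s), 0 union(s), 0 star(s)
chars contribute 3×2 = 6; each union adds +2; each star adds +2
Total: 6 + 0 + 0 = 6 states


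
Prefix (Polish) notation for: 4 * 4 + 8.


left-to-right (same/higher precedence on left): tree is (+ (* 4 4) 8)
Prefix: + * 4 4 8


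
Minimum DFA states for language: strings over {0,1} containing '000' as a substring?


KMP-style automaton: 3 progress states + 1 absorbing accept = 4
Minimal DFA: 4 states


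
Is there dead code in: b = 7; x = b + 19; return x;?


b is read by x's definition; x is returned
No dead code


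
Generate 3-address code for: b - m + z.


Break into single-operator statements:
t1 = b - m
t2 = t1 + z


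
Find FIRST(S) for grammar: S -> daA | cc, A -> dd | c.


Per alternative of S: FIRST(daA) = {d}; FIRST(cc) = {c}
FIRST(S) = {c, d}


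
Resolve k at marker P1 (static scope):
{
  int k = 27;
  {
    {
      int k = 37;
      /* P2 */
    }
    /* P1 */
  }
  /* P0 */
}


P1's block does not declare k; resolves to the enclosing declaration at depth 0
k = 27


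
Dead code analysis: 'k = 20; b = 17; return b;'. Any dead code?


k is assigned but never read
Dead: 'k = 20'


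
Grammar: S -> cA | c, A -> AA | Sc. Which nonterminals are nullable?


A nonterminal is nullable iff some alternative derives ε (directly, or every symbol in it is nullable)
Nullable: {}


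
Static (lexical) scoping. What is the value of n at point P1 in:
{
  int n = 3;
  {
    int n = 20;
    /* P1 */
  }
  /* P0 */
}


n declared in the same block as P1
n = 20


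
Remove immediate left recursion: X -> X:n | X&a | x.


Left-recursive alternatives: X:n, X&a; non-recursive: x
Introduce X': X -> xX', X' -> :nX' | &aX' | ε


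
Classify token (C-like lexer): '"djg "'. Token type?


Pattern: double-quoted sequence
Type: STRING_LITERAL


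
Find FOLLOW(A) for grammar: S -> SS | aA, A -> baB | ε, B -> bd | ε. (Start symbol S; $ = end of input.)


$ ∈ FOLLOW(S). For each A -> αBβ: add FIRST(β)\{ε} to FOLLOW(B); if β nullable, add FOLLOW(A).
FOLLOW(A) = {$, a}


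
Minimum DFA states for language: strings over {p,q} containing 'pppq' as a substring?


KMP-style automaton: 4 progress states + 1 absorbing accept = 5
Minimal DFA: 5 states


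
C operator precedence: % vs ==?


'%' is multiplicative (level 10); '==' is equality (level 6)
Higher level binds tighter
'%' has higher precedence than '=='


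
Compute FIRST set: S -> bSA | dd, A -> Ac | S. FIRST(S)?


Per alternative of S: FIRST(bSA) = {b}; FIRST(dd) = {d}
FIRST(S) = {b, d}


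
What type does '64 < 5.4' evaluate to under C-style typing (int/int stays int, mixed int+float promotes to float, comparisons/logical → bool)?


Operand types: int < float
Rule: comparison yields bool
Result type: bool


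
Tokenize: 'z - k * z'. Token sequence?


Scan left to right, longest-match per lexeme
Tokens: ID(z), OP(-), ID(k), OP(*), ID(z)


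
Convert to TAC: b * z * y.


Break into single-operator statements:
t1 = b * z
t2 = t1 * y


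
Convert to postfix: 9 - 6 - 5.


Left to right (same or higher precedence on left)
Postfix: 9 6 - 5 -


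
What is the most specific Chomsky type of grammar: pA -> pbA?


LHS has context (more than one symbol) and |LHS| ≤ |RHS|
Classification: Type 1 (Context-Sensitive)


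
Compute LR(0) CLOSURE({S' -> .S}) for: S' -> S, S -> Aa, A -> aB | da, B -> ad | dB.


Start: S' -> .S
For each item with dot before a nonterminal B, add B -> .γ for every B-production
Closure: [S' -> .S, S -> .Aa, A -> .aB, A -> .da]


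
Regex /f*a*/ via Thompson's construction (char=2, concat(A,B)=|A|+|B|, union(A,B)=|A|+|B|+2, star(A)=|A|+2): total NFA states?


Syntax tree has 2 char leaf(s), 0 union(s), 2 star(s)
chars contribute 2×2 = 4; each union adds +2; each star adds +2
Total: 4 + 0 + 4 = 8 states


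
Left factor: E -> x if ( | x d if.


Common prefix: 'x'
Factored: E -> x E', E' -> if ( | d if


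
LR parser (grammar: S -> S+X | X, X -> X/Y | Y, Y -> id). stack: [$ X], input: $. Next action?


lookahead ∉ {/} so X won't extend; reduce S -> X
Action: reduce (S -> X)


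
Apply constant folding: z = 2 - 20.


2 - 20 = -18 at compile time
Optimized: z = -18


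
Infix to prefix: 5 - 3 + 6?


left-to-right (same/higher precedence on left): tree is (+ (- 5 3) 6)
Prefix: + - 5 3 6


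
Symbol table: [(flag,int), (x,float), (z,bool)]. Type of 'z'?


Lookup 'z' → type bool


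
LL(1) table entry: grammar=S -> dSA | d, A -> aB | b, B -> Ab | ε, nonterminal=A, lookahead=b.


For [A, b]: 'b' ∈ FIRST(b)
Entry: A -> b


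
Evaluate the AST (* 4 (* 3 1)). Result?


Evaluate inner: (* 3 1) = 3
Evaluate root: (* 4 3) = 12
Result: 12


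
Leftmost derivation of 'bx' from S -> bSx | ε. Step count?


Derivation: S => bSx => bx
Steps: 2


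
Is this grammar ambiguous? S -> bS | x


right-linear, alternatives start with distinct terminals 'b' vs 'x': unique leftmost derivation
Unambiguous


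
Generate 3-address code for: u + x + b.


Break into single-operator statements:
t1 = u + x
t2 = t1 + b


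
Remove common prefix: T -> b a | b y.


Common prefix: 'b'
Factored: T -> b T', T' -> a | y


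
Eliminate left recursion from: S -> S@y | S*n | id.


Left-recursive alternatives: S@y, S*n; non-recursive: id
Introduce S': S -> idS', S' -> @yS' | *nS' | ε


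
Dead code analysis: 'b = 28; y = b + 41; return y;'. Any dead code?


b is read by y's definition; y is returned
No dead code


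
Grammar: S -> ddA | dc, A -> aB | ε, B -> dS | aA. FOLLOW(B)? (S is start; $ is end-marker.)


$ ∈ FOLLOW(S). For each A -> αBβ: add FIRST(β)\{ε} to FOLLOW(B); if β nullable, add FOLLOW(A).
FOLLOW(B) = {$}


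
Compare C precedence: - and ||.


'-' is additive (level 9); '||' is logical OR (level 1)
Higher level binds tighter
'-' has higher precedence than '||'


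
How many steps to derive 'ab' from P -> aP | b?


Derivation: P => aP => ab
Steps: 2


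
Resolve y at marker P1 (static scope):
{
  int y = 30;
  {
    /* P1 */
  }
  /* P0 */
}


P1's block does not declare y; resolves to the enclosing declaration at depth 0
y = 30


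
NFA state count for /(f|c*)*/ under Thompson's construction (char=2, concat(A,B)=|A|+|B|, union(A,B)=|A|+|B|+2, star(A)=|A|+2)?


Syntax tree has 2 char leaf(s), 1 union(s), 2 star(s)
chars contribute 2×2 = 4; each union adds +2; each star adds +2
Total: 4 + 2 + 4 = 10 states


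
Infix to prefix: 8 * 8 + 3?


left-to-right (same/higher precedence on left): tree is (+ (* 8 8) 3)
Prefix: + * 8 8 3


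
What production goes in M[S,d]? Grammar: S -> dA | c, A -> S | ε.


For [S, d]: 'd' ∈ FIRST(dA)
Entry: S -> dA


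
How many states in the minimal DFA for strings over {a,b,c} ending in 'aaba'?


Track the longest suffix of input matching a prefix of 'aaba': 5 classes (prefixes of length 0..4)
Minimal DFA: 5 states


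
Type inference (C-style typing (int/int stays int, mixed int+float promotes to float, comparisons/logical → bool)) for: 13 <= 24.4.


Operand types: int <= float
Rule: comparison yields bool
Result type: bool


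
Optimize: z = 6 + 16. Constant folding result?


6 + 16 = 22 at compile time
Optimized: z = 22


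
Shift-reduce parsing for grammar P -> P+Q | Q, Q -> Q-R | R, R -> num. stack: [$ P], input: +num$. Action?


shift '+' to continue P -> P+Q
Action: shift


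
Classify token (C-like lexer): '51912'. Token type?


Pattern: digits only
Type: INTEGER_LITERAL


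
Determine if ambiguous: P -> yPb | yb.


balanced y^n…b^n: each string has a unique parse
Unambiguous


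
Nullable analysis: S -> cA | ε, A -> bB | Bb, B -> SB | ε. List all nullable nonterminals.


A nonterminal is nullable iff some alternative derives ε (directly, or every symbol in it is nullable)
Nullable: {B, S}


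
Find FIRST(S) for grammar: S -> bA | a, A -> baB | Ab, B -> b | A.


Per alternative of S: FIRST(bA) = {b}; FIRST(a) = {a}
FIRST(S) = {a, b}


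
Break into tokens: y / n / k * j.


Scan left to right, longest-match per lexeme
Tokens: ID(y), OP(/), ID(n), OP(/), ID(k), OP(*), ID(j)


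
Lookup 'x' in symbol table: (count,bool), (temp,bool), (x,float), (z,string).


Lookup 'x' → type float


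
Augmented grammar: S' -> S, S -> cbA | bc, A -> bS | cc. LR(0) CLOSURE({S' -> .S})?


Start: S' -> .S
For each item with dot before a nonterminal B, add B -> .γ for every B-production
Closure: [S' -> .S, S -> .cbA, S -> .bc]


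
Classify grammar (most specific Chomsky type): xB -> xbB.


LHS has context (more than one symbol) and |LHS| ≤ |RHS|
Classification: Type 1 (Context-Sensitive)


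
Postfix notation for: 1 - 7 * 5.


* has higher precedence, evaluate 7*5 first
Postfix: 1 7 5 * -


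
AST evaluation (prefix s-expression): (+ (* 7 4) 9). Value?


Evaluate inner: (* 7 4) = 28
Evaluate root: (+ 28 9) = 37
Result: 37


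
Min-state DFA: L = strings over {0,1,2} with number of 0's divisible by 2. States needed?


Track (count of 0) mod 2: states 0..1, accept at 0
Minimal DFA: 2 states
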